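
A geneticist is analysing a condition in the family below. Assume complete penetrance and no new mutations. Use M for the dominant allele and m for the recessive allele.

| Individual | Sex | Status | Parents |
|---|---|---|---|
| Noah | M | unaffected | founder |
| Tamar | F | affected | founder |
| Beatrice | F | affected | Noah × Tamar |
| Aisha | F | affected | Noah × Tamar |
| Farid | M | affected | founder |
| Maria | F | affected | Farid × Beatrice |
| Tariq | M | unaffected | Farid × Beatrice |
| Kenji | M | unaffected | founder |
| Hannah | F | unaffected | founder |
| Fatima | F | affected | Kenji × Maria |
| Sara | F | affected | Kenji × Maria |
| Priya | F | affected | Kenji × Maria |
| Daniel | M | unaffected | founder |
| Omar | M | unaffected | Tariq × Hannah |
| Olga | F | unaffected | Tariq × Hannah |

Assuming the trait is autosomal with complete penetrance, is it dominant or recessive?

dominant

Farid and Beatrice are both affected yet have an unaffected child Tariq. Under a recessive model two affected parents are homozygous and every child would be affected, so the trait cannot be recessive.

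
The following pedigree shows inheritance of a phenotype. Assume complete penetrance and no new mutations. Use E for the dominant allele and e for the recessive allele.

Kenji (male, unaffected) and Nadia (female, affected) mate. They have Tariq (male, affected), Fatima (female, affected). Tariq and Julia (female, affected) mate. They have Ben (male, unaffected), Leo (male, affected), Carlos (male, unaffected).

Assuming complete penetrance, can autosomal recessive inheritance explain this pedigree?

Under autosomal recessive, Ben (unaffected, male) cannot arise from Tariq (affected) × Julia (affected).

No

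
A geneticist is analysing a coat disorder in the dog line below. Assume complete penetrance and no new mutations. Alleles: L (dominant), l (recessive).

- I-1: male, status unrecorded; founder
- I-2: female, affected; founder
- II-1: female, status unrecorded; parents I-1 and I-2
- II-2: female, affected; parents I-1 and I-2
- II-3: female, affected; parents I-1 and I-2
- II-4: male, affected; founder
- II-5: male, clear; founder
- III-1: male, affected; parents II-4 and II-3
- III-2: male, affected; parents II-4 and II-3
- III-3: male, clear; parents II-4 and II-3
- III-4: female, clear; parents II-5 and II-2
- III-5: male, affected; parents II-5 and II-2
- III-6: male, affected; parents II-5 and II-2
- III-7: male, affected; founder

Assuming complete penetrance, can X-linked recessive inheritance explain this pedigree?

No

Under X-linked recessive, III-3 (clear, male) cannot arise from II-4 (affected) × II-3 (affected).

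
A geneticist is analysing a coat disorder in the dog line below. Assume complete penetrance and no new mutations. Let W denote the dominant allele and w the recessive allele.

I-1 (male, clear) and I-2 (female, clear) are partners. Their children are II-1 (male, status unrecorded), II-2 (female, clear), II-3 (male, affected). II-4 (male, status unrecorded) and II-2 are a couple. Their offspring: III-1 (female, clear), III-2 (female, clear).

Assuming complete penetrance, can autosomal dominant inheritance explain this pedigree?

Under autosomal dominant, II-3 (affected, male) cannot arise from I-1 (clear) × I-2 (clear).

No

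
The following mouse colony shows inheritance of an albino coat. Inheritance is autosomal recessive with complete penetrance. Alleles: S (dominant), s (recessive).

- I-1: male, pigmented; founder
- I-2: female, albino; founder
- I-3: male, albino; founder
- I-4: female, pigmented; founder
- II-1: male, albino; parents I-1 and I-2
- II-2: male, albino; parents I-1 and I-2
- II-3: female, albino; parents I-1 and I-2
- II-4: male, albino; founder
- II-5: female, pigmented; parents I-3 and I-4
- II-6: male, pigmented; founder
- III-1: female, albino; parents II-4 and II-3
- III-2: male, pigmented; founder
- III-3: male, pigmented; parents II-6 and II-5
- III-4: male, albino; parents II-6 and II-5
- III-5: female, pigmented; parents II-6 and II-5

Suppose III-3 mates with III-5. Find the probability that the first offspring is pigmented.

II-6 is pigmented so carries S and passed s to III-4 (ss), so II-6 is Ss.
II-5 is pigmented so carries S and received s from I-3 (ss), so II-5 is Ss.
III-3 is a pigmented offspring of II-6 (Ss) × II-5 (Ss), whose cross gives 1/4 SS : 1/2 Ss : 1/4 ss; conditioning on being pigmented, III-3 is SS with probability 1/3, Ss with probability 2/3.
III-5 is a pigmented offspring of II-6 (Ss) × II-5 (Ss), whose cross gives 1/4 SS : 1/2 Ss : 1/4 ss; conditioning on being pigmented, III-5 is SS with probability 1/3, Ss with probability 2/3.
Summing over parental genotype combinations, P(offspring is pigmented) = 1/9·1 + 2/9·1 + 2/9·1 + 4/9·3/4 = 8/9.

8/9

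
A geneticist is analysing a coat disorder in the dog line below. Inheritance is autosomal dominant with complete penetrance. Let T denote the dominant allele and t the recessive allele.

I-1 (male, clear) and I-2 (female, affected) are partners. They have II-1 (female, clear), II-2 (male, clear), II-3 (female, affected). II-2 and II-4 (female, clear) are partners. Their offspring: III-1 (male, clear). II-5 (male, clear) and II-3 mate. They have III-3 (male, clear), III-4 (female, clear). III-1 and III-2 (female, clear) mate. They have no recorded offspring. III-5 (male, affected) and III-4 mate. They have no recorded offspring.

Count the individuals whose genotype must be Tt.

2

Obligate heterozygotes: I-2 is affected so carries T and passed t to II-1 (tt), so I-2 is Tt; II-3 is affected so carries T and received t from I-1 (tt), so II-3 is Tt.
Every other individual is either homozygous by phenotype or has at least one consistent homozygous assignment, so the count is 2.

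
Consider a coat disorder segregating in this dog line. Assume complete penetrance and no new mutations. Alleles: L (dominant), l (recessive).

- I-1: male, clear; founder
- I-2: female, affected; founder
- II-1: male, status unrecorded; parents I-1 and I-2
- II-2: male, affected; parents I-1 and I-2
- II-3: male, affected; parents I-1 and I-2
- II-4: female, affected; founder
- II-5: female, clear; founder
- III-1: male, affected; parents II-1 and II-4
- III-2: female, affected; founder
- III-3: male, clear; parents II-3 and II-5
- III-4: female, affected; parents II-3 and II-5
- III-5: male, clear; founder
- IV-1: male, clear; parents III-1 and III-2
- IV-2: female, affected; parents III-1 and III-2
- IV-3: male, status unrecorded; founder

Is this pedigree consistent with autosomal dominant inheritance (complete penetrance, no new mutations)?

A consistent assignment under autosomal dominant exists: I-1 ll, I-2 LL, II-1 Ll, II-2 Ll, II-3 Ll, II-4 LL, II-5 ll, III-1 Ll, III-2 Ll, III-3 ll, III-4 Ll, III-5 ll, IV-1 ll, IV-2 LL, IV-3 LL.
In this assignment every recorded phenotype matches its genotype and every non-founder's genotype is obtainable from its parents' genotypes, so the pedigree is consistent.

Yes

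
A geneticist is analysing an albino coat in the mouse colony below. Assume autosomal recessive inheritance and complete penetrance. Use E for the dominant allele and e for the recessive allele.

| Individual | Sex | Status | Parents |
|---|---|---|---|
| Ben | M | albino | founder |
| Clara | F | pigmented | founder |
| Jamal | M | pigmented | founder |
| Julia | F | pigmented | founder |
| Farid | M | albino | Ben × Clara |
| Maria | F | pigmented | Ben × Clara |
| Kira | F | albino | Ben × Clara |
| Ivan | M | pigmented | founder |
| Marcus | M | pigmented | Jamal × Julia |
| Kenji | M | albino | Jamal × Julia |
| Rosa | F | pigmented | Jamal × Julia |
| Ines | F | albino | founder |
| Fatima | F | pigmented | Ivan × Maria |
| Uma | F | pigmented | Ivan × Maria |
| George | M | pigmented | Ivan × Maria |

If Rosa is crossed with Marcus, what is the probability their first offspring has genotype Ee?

Jamal is pigmented so carries E and passed e to Kenji (ee), so Jamal is Ee.
Julia is pigmented so carries E and passed e to Kenji (ee), so Julia is Ee.
Rosa is a pigmented offspring of Jamal (Ee) × Julia (Ee), whose cross gives 1/4 EE : 1/2 Ee : 1/4 ee; conditioning on being pigmented, Rosa is EE with probability 1/3, Ee with probability 2/3.
Marcus is a pigmented offspring of Jamal (Ee) × Julia (Ee), whose cross gives 1/4 EE : 1/2 Ee : 1/4 ee; conditioning on being pigmented, Marcus is EE with probability 1/3, Ee with probability 2/3.
Summing over parental genotype combinations, P(offspring has genotype Ee) = 2/9·1/2 + 2/9·1/2 + 4/9·1/2 = 4/9.

4/9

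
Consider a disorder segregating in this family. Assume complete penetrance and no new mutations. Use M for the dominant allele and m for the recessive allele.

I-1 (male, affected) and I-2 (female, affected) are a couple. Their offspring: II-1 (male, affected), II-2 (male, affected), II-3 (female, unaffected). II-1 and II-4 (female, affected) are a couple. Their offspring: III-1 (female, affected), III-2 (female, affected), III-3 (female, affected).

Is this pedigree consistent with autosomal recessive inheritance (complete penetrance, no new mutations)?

Under autosomal recessive, II-3 (unaffected, female) cannot arise from I-1 (affected) × I-2 (affected).

No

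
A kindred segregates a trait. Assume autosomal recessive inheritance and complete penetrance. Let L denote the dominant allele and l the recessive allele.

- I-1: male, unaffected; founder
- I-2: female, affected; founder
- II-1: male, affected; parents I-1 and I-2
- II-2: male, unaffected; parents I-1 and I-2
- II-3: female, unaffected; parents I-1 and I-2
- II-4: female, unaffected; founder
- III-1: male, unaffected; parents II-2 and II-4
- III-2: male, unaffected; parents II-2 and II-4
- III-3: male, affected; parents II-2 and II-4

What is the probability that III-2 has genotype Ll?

2/3

II-2 is unaffected so carries L and received l from I-2 (ll), so II-2 is Ll.
II-4 is unaffected so carries L and passed l to III-3 (ll), so II-4 is Ll.
Their cross gives offspring ratios 1/4 LL : 1/2 Ll : 1/4 ll. Conditioning on III-2 being unaffected, P(Ll) = 1/2 / 3/4 = 2/3.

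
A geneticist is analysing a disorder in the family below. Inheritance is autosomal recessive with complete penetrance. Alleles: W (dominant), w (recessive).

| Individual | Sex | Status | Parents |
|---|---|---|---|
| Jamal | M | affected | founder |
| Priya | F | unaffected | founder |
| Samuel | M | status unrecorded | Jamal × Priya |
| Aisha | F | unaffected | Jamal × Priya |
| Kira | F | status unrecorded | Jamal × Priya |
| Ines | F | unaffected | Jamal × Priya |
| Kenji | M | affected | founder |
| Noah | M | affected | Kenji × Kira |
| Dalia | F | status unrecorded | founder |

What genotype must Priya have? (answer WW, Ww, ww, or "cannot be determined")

Priya's phenotype allows WW or Ww, and no parent or child forces a single allele at both positions; consistent genotype assignments exist with Priya as WW or Ww.

cannot be determined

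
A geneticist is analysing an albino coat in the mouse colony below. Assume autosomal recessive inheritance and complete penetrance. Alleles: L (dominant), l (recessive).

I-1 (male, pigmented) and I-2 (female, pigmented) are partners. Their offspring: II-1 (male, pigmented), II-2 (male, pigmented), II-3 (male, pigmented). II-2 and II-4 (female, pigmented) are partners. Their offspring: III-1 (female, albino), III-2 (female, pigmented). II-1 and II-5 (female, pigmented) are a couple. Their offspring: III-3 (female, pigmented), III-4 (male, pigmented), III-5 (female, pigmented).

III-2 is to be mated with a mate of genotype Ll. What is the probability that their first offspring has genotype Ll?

II-2 is pigmented so carries L and passed l to III-1 (ll), so II-2 is Ll.
II-4 is pigmented so carries L and passed l to III-1 (ll), so II-4 is Ll.
III-2 is a pigmented offspring of II-2 (Ll) × II-4 (Ll), whose cross gives 1/4 LL : 1/2 Ll : 1/4 ll; conditioning on being pigmented, III-2 is LL with probability 1/3, Ll with probability 2/3.
Summing over parental genotype combinations, P(offspring has genotype Ll) = 1/3·1/2 + 2/3·1/2 = 1/2.

1/2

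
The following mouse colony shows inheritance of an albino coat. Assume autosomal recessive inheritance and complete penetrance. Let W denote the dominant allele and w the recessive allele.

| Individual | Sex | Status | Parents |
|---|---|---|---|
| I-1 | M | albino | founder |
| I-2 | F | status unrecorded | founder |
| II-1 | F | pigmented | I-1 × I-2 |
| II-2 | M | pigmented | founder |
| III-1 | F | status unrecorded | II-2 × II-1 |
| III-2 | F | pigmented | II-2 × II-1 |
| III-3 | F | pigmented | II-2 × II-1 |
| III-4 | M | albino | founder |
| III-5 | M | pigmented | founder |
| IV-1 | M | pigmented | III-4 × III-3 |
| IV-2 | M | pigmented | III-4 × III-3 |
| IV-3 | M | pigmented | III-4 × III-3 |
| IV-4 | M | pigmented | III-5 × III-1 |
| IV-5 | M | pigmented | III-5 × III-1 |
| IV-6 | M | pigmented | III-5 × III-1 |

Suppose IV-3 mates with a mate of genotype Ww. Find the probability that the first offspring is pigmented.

IV-3 is pigmented so carries W and received w from III-4 (ww), so IV-3 is Ww.
The cross gives 1/4 WW : 1/2 Ww : 1/4 ww, so P(offspring is pigmented) = 3/4.

3/4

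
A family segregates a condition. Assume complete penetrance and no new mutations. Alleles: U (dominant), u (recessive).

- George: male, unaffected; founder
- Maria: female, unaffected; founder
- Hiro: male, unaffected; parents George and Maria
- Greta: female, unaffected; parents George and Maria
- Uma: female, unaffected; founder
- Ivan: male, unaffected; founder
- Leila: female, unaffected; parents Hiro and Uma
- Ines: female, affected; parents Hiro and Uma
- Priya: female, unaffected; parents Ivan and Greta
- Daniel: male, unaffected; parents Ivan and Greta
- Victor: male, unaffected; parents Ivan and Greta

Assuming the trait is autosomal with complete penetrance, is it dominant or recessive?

Hiro and Uma are both unaffected yet have an affected child Ines. Under dominance, an affected child requires at least one affected parent, so the trait cannot be dominant.

recessive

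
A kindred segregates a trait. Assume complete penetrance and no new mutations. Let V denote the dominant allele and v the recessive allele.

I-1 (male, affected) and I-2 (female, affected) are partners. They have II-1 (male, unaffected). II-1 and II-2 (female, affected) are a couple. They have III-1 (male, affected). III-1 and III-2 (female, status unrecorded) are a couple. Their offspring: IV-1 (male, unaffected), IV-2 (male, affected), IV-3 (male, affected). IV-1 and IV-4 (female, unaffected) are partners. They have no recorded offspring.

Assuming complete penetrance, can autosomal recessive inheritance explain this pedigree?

Under autosomal recessive, II-1 (unaffected, male) cannot arise from I-1 (affected) × I-2 (affected).

No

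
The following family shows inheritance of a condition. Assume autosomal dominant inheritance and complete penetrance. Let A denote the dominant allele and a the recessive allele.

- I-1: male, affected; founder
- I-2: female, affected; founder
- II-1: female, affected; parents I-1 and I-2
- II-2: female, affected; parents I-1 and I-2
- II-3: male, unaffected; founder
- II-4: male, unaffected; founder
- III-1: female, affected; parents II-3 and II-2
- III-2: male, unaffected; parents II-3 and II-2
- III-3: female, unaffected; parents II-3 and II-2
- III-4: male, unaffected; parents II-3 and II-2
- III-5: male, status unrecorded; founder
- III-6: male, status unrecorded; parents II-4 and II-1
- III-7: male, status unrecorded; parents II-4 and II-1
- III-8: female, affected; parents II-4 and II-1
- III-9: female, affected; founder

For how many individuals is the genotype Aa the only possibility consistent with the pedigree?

Obligate heterozygotes: II-2 is affected so carries A and passed a to III-2 (aa), so II-2 is Aa; III-1 is affected so carries A and received a from II-3 (aa), so III-1 is Aa; III-8 is affected so carries A and received a from II-4 (aa), so III-8 is Aa.
Every other individual is either homozygous by phenotype or has at least one consistent homozygous assignment, so the count is 3.

3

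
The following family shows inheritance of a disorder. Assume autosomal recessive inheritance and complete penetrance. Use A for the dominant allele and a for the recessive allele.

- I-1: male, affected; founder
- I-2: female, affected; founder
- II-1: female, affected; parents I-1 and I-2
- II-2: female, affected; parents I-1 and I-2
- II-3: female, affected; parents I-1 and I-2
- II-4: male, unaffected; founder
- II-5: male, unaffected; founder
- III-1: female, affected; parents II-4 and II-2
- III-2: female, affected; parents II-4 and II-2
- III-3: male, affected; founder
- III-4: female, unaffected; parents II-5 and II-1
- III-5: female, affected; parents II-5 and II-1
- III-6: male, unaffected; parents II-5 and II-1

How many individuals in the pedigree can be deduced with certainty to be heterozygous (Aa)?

Obligate heterozygotes: II-4 is unaffected so carries A and passed a to III-1 (aa), so II-4 is Aa; II-5 is unaffected so carries A and passed a to III-5 (aa), so II-5 is Aa; III-4 is unaffected so carries A and received a from II-1 (aa), so III-4 is Aa; III-6 is unaffected so carries A and received a from II-1 (aa), so III-6 is Aa.
Every other individual is either homozygous by phenotype or has at least one consistent homozygous assignment, so the count is 4.

4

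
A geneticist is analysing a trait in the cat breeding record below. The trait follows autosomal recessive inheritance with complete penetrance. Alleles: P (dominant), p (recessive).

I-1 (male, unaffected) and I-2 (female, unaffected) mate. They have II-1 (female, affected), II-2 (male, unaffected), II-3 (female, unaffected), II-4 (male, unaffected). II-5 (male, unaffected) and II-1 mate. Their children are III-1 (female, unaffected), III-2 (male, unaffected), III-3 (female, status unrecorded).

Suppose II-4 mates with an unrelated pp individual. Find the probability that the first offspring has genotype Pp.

2/3

I-1 is unaffected so carries P and passed p to II-1 (pp), so I-1 is Pp.
I-2 is unaffected so carries P and passed p to II-1 (pp), so I-2 is Pp.
II-4 is an unaffected offspring of I-1 (Pp) × I-2 (Pp), whose cross gives 1/4 PP : 1/2 Pp : 1/4 pp; conditioning on being unaffected, II-4 is PP with probability 1/3, Pp with probability 2/3.
Summing over parental genotype combinations, P(offspring has genotype Pp) = 1/3·1 + 2/3·1/2 = 2/3.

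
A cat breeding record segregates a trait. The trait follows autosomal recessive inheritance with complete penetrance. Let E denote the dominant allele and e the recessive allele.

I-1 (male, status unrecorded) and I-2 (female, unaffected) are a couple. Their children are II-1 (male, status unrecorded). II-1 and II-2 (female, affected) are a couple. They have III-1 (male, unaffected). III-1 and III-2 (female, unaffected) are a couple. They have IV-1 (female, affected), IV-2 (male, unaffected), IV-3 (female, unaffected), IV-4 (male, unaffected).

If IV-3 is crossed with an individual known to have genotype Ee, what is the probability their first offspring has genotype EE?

III-1 is unaffected so carries E and received e from II-2 (ee), so III-1 is Ee.
III-2 is unaffected so carries E and passed e to IV-1 (ee), so III-2 is Ee.
IV-3 is an unaffected offspring of III-1 (Ee) × III-2 (Ee), whose cross gives 1/4 EE : 1/2 Ee : 1/4 ee; conditioning on being unaffected, IV-3 is EE with probability 1/3, Ee with probability 2/3.
Summing over parental genotype combinations, P(offspring has genotype EE) = 1/3·1/2 + 2/3·1/4 = 1/3.

1/3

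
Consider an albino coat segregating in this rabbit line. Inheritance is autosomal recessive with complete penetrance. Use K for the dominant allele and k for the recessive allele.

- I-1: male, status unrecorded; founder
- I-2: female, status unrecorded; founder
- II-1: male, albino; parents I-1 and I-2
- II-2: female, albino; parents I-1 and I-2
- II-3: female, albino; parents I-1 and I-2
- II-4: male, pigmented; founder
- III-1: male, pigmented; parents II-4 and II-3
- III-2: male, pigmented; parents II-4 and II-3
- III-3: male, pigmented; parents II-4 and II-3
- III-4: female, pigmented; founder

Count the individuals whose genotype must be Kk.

Obligate heterozygotes: III-1 is pigmented so carries K and received k from II-3 (kk), so III-1 is Kk; III-2 is pigmented so carries K and received k from II-3 (kk), so III-2 is Kk; III-3 is pigmented so carries K and received k from II-3 (kk), so III-3 is Kk.
Every other individual is either homozygous by phenotype or has at least one consistent homozygous assignment, so the count is 3.

3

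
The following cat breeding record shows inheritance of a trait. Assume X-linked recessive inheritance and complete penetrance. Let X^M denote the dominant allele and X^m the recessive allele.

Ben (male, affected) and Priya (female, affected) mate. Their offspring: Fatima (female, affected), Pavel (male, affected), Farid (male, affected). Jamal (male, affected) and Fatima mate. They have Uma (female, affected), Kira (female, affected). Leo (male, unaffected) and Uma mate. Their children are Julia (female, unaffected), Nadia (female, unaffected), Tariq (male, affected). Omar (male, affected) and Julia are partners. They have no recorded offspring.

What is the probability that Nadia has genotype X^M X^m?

1

Nadia is unaffected so carries M and received m from Uma (X^m X^m), so Nadia is X^M X^m, giving P(X^M X^m) = 1.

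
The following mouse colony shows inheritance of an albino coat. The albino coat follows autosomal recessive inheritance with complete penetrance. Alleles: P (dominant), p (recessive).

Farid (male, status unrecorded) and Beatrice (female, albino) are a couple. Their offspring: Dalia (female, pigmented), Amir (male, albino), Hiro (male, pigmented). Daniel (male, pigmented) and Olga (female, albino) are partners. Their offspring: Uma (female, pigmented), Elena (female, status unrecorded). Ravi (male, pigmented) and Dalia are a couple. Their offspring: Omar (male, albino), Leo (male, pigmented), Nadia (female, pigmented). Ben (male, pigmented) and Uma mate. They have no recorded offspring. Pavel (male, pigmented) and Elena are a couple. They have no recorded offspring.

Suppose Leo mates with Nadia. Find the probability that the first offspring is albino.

Ravi is pigmented so carries P and passed p to Omar (pp), so Ravi is Pp.
Dalia is pigmented so carries P and received p from Beatrice (pp), so Dalia is Pp.
Leo is a pigmented offspring of Ravi (Pp) × Dalia (Pp), whose cross gives 1/4 PP : 1/2 Pp : 1/4 pp; conditioning on being pigmented, Leo is PP with probability 1/3, Pp with probability 2/3.
Nadia is a pigmented offspring of Ravi (Pp) × Dalia (Pp), whose cross gives 1/4 PP : 1/2 Pp : 1/4 pp; conditioning on being pigmented, Nadia is PP with probability 1/3, Pp with probability 2/3.
Summing over parental genotype combinations, P(offspring is albino) = 4/9·1/4 = 1/9.

1/9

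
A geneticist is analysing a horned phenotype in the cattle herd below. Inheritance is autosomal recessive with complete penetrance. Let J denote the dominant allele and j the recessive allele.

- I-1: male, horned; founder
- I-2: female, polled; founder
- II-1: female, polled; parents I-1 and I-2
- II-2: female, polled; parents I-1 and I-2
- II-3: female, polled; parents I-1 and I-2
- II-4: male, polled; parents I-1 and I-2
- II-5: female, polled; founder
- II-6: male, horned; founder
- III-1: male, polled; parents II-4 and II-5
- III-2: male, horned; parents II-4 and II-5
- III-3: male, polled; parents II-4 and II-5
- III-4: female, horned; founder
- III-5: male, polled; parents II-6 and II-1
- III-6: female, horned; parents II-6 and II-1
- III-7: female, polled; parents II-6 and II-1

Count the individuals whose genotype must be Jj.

Obligate heterozygotes: II-1 is polled so carries J and received j from I-1 (jj), so II-1 is Jj; II-2 is polled so carries J and received j from I-1 (jj), so II-2 is Jj; II-3 is polled so carries J and received j from I-1 (jj), so II-3 is Jj; II-4 is polled so carries J and received j from I-1 (jj), so II-4 is Jj; II-5 is polled so carries J and passed j to III-2 (jj), so II-5 is Jj; III-5 is polled so carries J and received j from II-6 (jj), so III-5 is Jj; III-7 is polled so carries J and received j from II-6 (jj), so III-7 is Jj.
Every other individual is either homozygous by phenotype or has at least one consistent homozygous assignment, so the count is 7.

7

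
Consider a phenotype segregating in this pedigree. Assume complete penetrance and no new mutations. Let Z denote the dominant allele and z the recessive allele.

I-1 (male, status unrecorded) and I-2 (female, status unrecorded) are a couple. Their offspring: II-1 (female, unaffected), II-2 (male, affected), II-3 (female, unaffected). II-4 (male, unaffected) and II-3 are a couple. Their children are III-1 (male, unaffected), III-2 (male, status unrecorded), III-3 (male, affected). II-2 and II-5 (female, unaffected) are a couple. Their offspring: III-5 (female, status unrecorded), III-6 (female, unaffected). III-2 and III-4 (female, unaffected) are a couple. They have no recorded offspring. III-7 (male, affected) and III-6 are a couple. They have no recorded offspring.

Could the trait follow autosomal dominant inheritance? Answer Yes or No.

No

Under autosomal dominant, III-3 (affected, male) cannot arise from II-4 (unaffected) × II-3 (unaffected).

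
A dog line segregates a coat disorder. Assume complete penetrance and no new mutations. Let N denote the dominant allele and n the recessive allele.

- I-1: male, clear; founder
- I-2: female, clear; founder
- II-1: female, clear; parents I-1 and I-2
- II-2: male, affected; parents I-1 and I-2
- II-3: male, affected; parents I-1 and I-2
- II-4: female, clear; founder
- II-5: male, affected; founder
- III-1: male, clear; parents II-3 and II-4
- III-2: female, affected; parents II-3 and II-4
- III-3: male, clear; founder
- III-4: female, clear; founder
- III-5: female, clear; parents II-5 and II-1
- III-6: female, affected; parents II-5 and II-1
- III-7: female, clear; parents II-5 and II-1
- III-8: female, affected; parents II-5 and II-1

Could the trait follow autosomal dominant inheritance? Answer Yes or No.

Under autosomal dominant, II-2 (affected, male) cannot arise from I-1 (clear) × I-2 (clear).

No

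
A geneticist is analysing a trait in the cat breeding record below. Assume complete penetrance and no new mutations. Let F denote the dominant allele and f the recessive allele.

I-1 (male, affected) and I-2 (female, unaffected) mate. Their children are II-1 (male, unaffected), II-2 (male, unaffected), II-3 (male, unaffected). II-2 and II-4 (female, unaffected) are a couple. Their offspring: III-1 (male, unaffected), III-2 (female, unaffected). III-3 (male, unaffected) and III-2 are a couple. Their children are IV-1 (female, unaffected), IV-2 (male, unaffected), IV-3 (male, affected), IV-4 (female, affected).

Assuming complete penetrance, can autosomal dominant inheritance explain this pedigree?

No

Under autosomal dominant, IV-3 (affected, male) cannot arise from III-3 (unaffected) × III-2 (unaffected).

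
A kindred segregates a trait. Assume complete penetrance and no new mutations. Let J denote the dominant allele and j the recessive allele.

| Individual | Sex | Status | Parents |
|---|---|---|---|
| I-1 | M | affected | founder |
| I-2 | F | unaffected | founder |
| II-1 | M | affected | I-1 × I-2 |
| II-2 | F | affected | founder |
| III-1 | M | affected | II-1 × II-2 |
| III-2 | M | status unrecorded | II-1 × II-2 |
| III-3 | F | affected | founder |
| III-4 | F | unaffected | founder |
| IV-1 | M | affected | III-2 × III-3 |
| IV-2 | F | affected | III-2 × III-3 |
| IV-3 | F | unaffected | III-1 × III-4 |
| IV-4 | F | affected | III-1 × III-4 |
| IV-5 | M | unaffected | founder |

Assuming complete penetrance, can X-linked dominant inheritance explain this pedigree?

Under X-linked dominant, II-1 (affected, male) cannot arise from I-1 (affected) × I-2 (unaffected).

No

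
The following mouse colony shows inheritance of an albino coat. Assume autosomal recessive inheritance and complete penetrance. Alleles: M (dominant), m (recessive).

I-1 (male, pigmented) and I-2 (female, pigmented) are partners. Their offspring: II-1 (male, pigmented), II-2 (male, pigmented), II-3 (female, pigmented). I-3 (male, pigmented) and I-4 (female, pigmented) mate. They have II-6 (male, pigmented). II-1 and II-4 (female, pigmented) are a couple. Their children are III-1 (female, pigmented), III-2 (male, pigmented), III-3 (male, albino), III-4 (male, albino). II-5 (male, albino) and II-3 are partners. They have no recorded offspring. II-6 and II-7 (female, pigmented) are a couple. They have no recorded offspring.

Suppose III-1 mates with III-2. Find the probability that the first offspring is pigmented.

II-1 is pigmented so carries M and passed m to III-3 (mm), so II-1 is Mm.
II-4 is pigmented so carries M and passed m to III-3 (mm), so II-4 is Mm.
III-1 is a pigmented offspring of II-1 (Mm) × II-4 (Mm), whose cross gives 1/4 MM : 1/2 Mm : 1/4 mm; conditioning on being pigmented, III-1 is MM with probability 1/3, Mm with probability 2/3.
III-2 is a pigmented offspring of II-1 (Mm) × II-4 (Mm), whose cross gives 1/4 MM : 1/2 Mm : 1/4 mm; conditioning on being pigmented, III-2 is MM with probability 1/3, Mm with probability 2/3.
Summing over parental genotype combinations, P(offspring is pigmented) = 1/9·1 + 2/9·1 + 2/9·1 + 4/9·3/4 = 8/9.

8/9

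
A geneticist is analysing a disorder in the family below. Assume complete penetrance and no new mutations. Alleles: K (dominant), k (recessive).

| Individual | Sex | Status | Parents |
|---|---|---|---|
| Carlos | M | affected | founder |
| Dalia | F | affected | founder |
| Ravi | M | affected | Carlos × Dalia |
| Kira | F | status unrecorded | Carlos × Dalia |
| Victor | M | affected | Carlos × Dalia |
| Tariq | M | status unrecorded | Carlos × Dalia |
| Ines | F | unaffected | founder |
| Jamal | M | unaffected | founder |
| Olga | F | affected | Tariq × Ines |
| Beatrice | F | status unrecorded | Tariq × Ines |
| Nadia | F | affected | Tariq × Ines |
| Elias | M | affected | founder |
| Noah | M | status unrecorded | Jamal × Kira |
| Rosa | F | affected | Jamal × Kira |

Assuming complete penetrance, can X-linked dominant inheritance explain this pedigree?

Yes

A consistent assignment under X-linked dominant exists: Carlos X^K Y, Dalia X^K X^K, Ravi X^K Y, Kira X^K X^K, Victor X^K Y, Tariq X^K Y, Ines X^k X^k, Jamal X^k Y, Olga X^K X^k, Beatrice X^K X^k, Nadia X^K X^k, Elias X^K Y, Noah X^K Y, Rosa X^K X^k.
In this assignment every recorded phenotype matches its genotype and every non-founder's genotype is obtainable from its parents' genotypes, so the pedigree is consistent.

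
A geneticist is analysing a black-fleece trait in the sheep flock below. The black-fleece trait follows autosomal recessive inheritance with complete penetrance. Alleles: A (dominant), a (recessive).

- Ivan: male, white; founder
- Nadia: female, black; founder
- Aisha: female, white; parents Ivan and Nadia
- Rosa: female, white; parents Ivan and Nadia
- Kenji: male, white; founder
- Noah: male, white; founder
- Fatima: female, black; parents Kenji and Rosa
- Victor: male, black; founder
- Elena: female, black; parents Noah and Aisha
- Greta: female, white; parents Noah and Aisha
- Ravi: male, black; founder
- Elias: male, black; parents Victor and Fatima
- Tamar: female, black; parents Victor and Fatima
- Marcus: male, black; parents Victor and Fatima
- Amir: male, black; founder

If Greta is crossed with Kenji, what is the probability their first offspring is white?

Noah is white so carries A and passed a to Elena (aa), so Noah is Aa.
Aisha is white so carries A and received a from Nadia (aa), so Aisha is Aa.
Greta is a white offspring of Noah (Aa) × Aisha (Aa), whose cross gives 1/4 AA : 1/2 Aa : 1/4 aa; conditioning on being white, Greta is AA with probability 1/3, Aa with probability 2/3.
Kenji is white so carries A and passed a to Fatima (aa), so Kenji is Aa.
Summing over parental genotype combinations, P(offspring is white) = 1/3·1 + 2/3·3/4 = 5/6.

5/6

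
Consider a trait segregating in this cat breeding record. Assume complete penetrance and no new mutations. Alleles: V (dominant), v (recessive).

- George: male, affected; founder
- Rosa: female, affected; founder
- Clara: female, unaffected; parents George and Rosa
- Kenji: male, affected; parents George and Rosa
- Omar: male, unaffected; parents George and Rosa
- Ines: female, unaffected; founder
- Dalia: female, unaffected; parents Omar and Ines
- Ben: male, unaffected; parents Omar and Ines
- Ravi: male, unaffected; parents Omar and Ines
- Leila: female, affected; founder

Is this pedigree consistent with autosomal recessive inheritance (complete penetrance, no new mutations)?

No

Under autosomal recessive, Clara (unaffected, female) cannot arise from George (affected) × Rosa (affected).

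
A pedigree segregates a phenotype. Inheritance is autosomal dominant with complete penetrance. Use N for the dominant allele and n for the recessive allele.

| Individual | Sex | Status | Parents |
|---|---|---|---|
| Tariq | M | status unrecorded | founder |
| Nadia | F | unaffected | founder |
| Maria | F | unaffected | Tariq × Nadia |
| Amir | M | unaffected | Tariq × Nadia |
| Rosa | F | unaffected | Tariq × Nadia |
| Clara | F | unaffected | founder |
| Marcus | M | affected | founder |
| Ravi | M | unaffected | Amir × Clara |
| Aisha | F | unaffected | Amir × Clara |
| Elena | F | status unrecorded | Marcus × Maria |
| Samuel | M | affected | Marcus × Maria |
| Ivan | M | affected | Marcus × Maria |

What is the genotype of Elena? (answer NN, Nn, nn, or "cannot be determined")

Elena's phenotype is unrecorded, and no parent or child forces a single allele at both positions; consistent genotype assignments exist with Elena as Nn or nn.

cannot be determined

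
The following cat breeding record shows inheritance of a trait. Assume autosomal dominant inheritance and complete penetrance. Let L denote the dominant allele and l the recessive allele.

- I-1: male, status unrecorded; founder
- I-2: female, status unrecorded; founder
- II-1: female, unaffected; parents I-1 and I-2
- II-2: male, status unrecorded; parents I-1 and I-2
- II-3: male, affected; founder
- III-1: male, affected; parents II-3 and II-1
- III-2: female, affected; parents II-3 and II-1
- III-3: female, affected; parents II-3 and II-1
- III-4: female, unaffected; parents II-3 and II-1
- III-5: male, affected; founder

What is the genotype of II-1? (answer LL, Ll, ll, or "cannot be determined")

ll

II-1 is unaffected, so II-1 is ll.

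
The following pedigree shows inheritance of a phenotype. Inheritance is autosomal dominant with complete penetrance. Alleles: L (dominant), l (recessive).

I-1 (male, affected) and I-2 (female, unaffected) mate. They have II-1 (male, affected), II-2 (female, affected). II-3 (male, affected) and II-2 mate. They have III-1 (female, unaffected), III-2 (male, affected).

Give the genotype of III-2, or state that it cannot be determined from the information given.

cannot be determined

III-2's phenotype allows LL or Ll, and no parent or child forces a single allele at both positions; consistent genotype assignments exist with III-2 as LL or Ll.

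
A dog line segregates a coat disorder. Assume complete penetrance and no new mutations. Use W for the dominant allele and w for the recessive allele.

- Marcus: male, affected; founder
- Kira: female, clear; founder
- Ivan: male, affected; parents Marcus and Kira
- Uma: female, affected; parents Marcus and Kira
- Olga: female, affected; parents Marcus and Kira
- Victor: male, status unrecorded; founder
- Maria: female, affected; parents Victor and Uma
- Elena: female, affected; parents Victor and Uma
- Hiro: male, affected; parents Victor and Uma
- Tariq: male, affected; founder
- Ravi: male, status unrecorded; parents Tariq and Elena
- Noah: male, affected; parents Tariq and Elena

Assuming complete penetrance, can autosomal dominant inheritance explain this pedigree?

Yes

A consistent assignment under autosomal dominant exists: Marcus WW, Kira ww, Ivan Ww, Uma Ww, Olga Ww, Victor WW, Maria WW, Elena WW, Hiro WW, Tariq WW, Ravi WW, Noah WW.
In this assignment every recorded phenotype matches its genotype and every non-founder's genotype is obtainable from its parents' genotypes, so the pedigree is consistent.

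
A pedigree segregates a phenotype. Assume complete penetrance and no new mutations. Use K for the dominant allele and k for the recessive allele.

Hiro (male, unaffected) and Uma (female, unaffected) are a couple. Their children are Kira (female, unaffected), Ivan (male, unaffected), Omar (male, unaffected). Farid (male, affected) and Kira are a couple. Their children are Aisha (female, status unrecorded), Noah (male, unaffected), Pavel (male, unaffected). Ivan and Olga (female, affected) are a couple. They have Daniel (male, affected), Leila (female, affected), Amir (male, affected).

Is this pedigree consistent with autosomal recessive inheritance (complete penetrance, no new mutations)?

Yes

A consistent assignment under autosomal recessive exists: Hiro KK, Uma Kk, Kira KK, Ivan Kk, Omar KK, Farid kk, Olga kk, Aisha Kk, Noah Kk, Pavel Kk, Daniel kk, Leila kk, Amir kk.
In this assignment every recorded phenotype matches its genotype and every non-founder's genotype is obtainable from its parents' genotypes, so the pedigree is consistent.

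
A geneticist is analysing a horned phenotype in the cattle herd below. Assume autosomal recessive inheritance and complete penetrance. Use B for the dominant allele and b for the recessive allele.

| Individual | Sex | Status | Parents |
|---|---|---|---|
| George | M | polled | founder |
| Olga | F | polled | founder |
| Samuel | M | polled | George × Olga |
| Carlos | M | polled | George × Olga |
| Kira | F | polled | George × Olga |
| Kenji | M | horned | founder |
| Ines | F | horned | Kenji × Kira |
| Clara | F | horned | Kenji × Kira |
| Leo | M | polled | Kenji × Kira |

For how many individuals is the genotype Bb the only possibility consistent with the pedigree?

Obligate heterozygotes: Kira is polled so carries B and passed b to Ines (bb), so Kira is Bb; Leo is polled so carries B and received b from Kenji (bb), so Leo is Bb.
Every other individual is either homozygous by phenotype or has at least one consistent homozygous assignment, so the count is 2.

2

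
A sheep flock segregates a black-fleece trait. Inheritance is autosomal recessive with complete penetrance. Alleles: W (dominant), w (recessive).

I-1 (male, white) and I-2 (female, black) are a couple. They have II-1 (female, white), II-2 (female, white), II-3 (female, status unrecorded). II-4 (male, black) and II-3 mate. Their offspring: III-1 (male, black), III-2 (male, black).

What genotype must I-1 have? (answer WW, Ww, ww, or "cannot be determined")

cannot be determined

I-1's phenotype allows WW or Ww, and no parent or child forces a single allele at both positions; consistent genotype assignments exist with I-1 as WW or Ww.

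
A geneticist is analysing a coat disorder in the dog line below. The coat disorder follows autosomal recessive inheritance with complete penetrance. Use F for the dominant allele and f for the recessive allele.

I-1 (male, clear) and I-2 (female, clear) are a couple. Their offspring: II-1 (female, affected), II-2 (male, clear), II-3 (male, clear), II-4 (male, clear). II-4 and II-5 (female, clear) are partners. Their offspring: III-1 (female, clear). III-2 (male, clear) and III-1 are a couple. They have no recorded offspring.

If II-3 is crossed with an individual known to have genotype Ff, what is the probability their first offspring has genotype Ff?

1/2

I-1 is clear so carries F and passed f to II-1 (ff), so I-1 is Ff.
I-2 is clear so carries F and passed f to II-1 (ff), so I-2 is Ff.
II-3 is a clear offspring of I-1 (Ff) × I-2 (Ff), whose cross gives 1/4 FF : 1/2 Ff : 1/4 ff; conditioning on being clear, II-3 is FF with probability 1/3, Ff with probability 2/3.
Summing over parental genotype combinations, P(offspring has genotype Ff) = 1/3·1/2 + 2/3·1/2 = 1/2.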